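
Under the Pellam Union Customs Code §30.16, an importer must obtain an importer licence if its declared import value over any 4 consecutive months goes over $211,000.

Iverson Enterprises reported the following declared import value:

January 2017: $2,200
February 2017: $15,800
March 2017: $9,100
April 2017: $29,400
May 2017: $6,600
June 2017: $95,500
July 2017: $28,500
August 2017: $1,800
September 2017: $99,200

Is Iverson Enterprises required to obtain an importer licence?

January 2017–April 2017: $2,200 + $15,800 + $9,100 + $29,400 = $56,500 (under)
February 2017–May 2017: $15,800 + $9,100 + $29,400 + $6,600 = $60,900 (under)
March 2017–June 2017: $9,100 + $29,400 + $6,600 + $95,500 = $140,600 (under)
April 2017–July 2017: $29,400 + $6,600 + $95,500 + $28,500 = $160,000 (under)
May 2017–August 2017: $6,600 + $95,500 + $28,500 + $1,800 = $132,400 (under)
June 2017–September 2017: $95,500 + $28,500 + $1,800 + $99,200 = $225,000 (over)
At least one window exceeds $211,000.

Yes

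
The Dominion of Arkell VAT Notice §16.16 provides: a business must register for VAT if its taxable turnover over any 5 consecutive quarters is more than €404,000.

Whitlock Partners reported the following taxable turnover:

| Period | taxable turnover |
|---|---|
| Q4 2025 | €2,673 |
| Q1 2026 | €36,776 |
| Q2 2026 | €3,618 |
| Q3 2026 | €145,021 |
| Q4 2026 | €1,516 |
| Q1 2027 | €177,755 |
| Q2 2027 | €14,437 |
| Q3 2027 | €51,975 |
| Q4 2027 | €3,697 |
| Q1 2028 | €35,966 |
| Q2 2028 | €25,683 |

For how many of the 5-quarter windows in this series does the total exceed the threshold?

Q4 2025–Q4 2026: €2,673 + €36,776 + €3,618 + €145,021 + €1,516 = €189,604 (under)
Q1 2026–Q1 2027: €36,776 + €3,618 + €145,021 + €1,516 + €177,755 = €364,686 (under)
Q2 2026–Q2 2027: €3,618 + €145,021 + €1,516 + €177,755 + €14,437 = €342,347 (under)
Q3 2026–Q3 2027: €145,021 + €1,516 + €177,755 + €14,437 + €51,975 = €390,704 (under)
Q4 2026–Q4 2027: €1,516 + €177,755 + €14,437 + €51,975 + €3,697 = €249,380 (under)
Q1 2027–Q1 2028: €177,755 + €14,437 + €51,975 + €3,697 + €35,966 = €283,830 (under)
Q2 2027–Q2 2028: €14,437 + €51,975 + €3,697 + €35,966 + €25,683 = €131,758 (under)
0 windows exceed the threshold.

0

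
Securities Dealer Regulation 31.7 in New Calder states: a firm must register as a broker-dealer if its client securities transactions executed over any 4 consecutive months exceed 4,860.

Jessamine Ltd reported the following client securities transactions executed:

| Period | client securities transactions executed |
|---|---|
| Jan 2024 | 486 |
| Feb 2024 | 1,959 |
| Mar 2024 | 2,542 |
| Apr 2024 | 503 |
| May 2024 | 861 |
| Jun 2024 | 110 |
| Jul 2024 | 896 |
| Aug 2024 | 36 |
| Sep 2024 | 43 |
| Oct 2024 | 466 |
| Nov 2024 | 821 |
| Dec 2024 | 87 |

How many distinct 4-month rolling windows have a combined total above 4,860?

Jan 2024–Apr 2024: 486 + 1,959 + 2,542 + 503 = 5,490 (over)
Feb 2024–May 2024: 1,959 + 2,542 + 503 + 861 = 5,865 (over)
Mar 2024–Jun 2024: 2,542 + 503 + 861 + 110 = 4,016 (under)
Apr 2024–Jul 2024: 503 + 861 + 110 + 896 = 2,370 (under)
May 2024–Aug 2024: 861 + 110 + 896 + 36 = 1,903 (under)
Jun 2024–Sep 2024: 110 + 896 + 36 + 43 = 1,085 (under)
Jul 2024–Oct 2024: 896 + 36 + 43 + 466 = 1,441 (under)
Aug 2024–Nov 2024: 36 + 43 + 466 + 821 = 1,366 (under)
Sep 2024–Dec 2024: 43 + 466 + 821 + 87 = 1,417 (under)
2 windows exceed the threshold.

2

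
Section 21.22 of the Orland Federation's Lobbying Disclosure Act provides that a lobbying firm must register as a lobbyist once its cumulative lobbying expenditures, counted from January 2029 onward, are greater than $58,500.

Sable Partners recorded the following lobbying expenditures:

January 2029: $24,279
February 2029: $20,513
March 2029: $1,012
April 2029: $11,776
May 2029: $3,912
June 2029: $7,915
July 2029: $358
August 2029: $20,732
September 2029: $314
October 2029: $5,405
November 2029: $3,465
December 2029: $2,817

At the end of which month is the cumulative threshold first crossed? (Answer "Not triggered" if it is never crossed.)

May 2029

Through January 2029: $24,279
Through February 2029: $44,792
Through March 2029: $45,804
Through April 2029: $57,580
Through May 2029: $61,492 ← exceeds threshold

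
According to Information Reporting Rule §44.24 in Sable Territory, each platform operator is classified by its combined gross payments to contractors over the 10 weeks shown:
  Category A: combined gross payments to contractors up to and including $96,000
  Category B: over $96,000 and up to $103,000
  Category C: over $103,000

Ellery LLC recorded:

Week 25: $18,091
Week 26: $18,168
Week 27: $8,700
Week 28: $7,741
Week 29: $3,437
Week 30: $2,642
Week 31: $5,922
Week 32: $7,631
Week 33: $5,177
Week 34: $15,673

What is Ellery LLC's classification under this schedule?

Combined gross payments to contractors: $18,091 + $18,168 + $8,700 + $7,741 + $3,437 + $2,642 + $5,922 + $7,631 + $5,177 + $15,673 = $93,182.
$93,182 ≤ $96,000, so Category A applies.

Category A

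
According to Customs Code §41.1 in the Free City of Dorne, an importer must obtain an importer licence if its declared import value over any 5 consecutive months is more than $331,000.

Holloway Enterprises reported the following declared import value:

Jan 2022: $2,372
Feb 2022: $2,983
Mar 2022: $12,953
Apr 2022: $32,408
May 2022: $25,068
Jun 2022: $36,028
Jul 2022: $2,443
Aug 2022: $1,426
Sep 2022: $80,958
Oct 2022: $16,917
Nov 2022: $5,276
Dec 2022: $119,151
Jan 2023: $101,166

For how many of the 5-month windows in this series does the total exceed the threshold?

Jan 2022–May 2022: $2,372 + $2,983 + $12,953 + $32,408 + $25,068 = $75,784 (under)
Feb 2022–Jun 2022: $2,983 + $12,953 + $32,408 + $25,068 + $36,028 = $109,440 (under)
Mar 2022–Jul 2022: $12,953 + $32,408 + $25,068 + $36,028 + $2,443 = $108,900 (under)
Apr 2022–Aug 2022: $32,408 + $25,068 + $36,028 + $2,443 + $1,426 = $97,373 (under)
May 2022–Sep 2022: $25,068 + $36,028 + $2,443 + $1,426 + $80,958 = $145,923 (under)
Jun 2022–Oct 2022: $36,028 + $2,443 + $1,426 + $80,958 + $16,917 = $137,772 (under)
Jul 2022–Nov 2022: $2,443 + $1,426 + $80,958 + $16,917 + $5,276 = $107,020 (under)
Aug 2022–Dec 2022: $1,426 + $80,958 + $16,917 + $5,276 + $119,151 = $223,728 (under)
Sep 2022–Jan 2023: $80,958 + $16,917 + $5,276 + $119,151 + $101,166 = $323,468 (under)
0 windows exceed the threshold.

0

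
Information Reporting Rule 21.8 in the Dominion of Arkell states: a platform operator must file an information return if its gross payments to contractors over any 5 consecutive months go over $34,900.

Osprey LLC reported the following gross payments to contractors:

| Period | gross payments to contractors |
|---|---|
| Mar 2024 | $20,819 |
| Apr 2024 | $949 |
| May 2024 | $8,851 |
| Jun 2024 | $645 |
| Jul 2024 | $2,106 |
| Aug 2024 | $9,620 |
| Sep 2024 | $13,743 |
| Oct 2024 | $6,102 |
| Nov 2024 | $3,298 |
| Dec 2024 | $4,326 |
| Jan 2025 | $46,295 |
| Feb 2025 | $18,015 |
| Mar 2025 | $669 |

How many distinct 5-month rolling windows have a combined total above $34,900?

Mar 2024–Jul 2024: $20,819 + $949 + $8,851 + $645 + $2,106 = $33,370 (under)
Apr 2024–Aug 2024: $949 + $8,851 + $645 + $2,106 + $9,620 = $22,171 (under)
May 2024–Sep 2024: $8,851 + $645 + $2,106 + $9,620 + $13,743 = $34,965 (over)
Jun 2024–Oct 2024: $645 + $2,106 + $9,620 + $13,743 + $6,102 = $32,216 (under)
Jul 2024–Nov 2024: $2,106 + $9,620 + $13,743 + $6,102 + $3,298 = $34,869 (under)
Aug 2024–Dec 2024: $9,620 + $13,743 + $6,102 + $3,298 + $4,326 = $37,089 (over)
Sep 2024–Jan 2025: $13,743 + $6,102 + $3,298 + $4,326 + $46,295 = $73,764 (over)
Oct 2024–Feb 2025: $6,102 + $3,298 + $4,326 + $46,295 + $18,015 = $78,036 (over)
Nov 2024–Mar 2025: $3,298 + $4,326 + $46,295 + $18,015 + $669 = $72,603 (over)
5 windows exceed the threshold.

5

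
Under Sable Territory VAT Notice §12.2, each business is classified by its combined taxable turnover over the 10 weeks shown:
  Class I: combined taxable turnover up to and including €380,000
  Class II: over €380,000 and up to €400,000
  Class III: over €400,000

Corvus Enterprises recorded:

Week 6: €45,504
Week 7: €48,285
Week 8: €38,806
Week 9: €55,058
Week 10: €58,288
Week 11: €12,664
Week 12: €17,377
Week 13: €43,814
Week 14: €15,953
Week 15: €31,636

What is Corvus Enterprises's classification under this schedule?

Combined taxable turnover: €45,504 + €48,285 + €38,806 + €55,058 + €58,288 + €12,664 + €17,377 + €43,814 + €15,953 + €31,636 = €367,385.
€367,385 ≤ €380,000, so Class I applies.

Class I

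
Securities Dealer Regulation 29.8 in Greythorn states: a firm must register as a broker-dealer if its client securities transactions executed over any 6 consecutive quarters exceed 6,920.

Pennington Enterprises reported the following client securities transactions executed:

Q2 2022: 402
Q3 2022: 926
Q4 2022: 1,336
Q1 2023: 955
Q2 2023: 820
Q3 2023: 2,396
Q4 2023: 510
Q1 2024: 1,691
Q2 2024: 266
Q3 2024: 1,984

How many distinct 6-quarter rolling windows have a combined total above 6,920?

Q2 2022–Q3 2023: 402 + 926 + 1,336 + 955 + 820 + 2,396 = 6,835 (under)
Q3 2022–Q4 2023: 926 + 1,336 + 955 + 820 + 2,396 + 510 = 6,943 (over)
Q4 2022–Q1 2024: 1,336 + 955 + 820 + 2,396 + 510 + 1,691 = 7,708 (over)
Q1 2023–Q2 2024: 955 + 820 + 2,396 + 510 + 1,691 + 266 = 6,638 (under)
Q2 2023–Q3 2024: 820 + 2,396 + 510 + 1,691 + 266 + 1,984 = 7,667 (over)
3 windows exceed the threshold.

3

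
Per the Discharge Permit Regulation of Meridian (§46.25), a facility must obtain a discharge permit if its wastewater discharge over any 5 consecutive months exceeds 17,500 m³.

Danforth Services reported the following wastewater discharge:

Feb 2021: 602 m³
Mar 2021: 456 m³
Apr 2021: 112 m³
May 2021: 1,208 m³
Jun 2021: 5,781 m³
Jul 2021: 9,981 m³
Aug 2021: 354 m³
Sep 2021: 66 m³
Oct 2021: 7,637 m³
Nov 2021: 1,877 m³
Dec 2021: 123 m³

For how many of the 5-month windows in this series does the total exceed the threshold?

Feb 2021–Jun 2021: 602 m³ + 456 m³ + 112 m³ + 1,208 m³ + 5,781 m³ = 8,159 m³ (under)
Mar 2021–Jul 2021: 456 m³ + 112 m³ + 1,208 m³ + 5,781 m³ + 9,981 m³ = 17,538 m³ (over)
Apr 2021–Aug 2021: 112 m³ + 1,208 m³ + 5,781 m³ + 9,981 m³ + 354 m³ = 17,436 m³ (under)
May 2021–Sep 2021: 1,208 m³ + 5,781 m³ + 9,981 m³ + 354 m³ + 66 m³ = 17,390 m³ (under)
Jun 2021–Oct 2021: 5,781 m³ + 9,981 m³ + 354 m³ + 66 m³ + 7,637 m³ = 23,819 m³ (over)
Jul 2021–Nov 2021: 9,981 m³ + 354 m³ + 66 m³ + 7,637 m³ + 1,877 m³ = 19,915 m³ (over)
Aug 2021–Dec 2021: 354 m³ + 66 m³ + 7,637 m³ + 1,877 m³ + 123 m³ = 10,057 m³ (under)
3 windows exceed the threshold.

3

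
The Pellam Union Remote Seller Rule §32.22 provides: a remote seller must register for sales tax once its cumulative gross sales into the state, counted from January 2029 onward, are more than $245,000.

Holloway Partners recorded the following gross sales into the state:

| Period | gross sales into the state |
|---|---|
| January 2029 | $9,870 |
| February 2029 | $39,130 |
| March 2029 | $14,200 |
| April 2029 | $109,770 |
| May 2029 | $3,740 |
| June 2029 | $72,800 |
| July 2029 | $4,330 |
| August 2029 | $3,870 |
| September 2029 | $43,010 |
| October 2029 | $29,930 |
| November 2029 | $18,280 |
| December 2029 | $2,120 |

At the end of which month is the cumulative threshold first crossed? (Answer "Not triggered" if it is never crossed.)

Through January 2029: $9,870
Through February 2029: $49,000
Through March 2029: $63,200
Through April 2029: $172,970
Through May 2029: $176,710
Through June 2029: $249,510 ← exceeds threshold

June 2029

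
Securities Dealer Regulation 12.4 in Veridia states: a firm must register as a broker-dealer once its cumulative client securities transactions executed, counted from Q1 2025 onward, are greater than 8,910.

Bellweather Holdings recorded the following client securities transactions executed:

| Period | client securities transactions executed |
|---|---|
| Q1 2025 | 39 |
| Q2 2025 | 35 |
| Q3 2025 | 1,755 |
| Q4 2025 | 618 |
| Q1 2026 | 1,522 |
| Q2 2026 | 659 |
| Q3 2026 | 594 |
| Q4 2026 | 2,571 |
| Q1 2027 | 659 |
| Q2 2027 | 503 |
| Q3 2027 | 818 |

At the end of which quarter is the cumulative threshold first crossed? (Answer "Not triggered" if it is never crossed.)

Q2 2027

Through Q1 2025: 39
Through Q2 2025: 74
Through Q3 2025: 1,829
Through Q4 2025: 2,447
Through Q1 2026: 3,969
Through Q2 2026: 4,628
Through Q3 2026: 5,222
Through Q4 2026: 7,793
Through Q1 2027: 8,452
Through Q2 2027: 8,955 ← exceeds threshold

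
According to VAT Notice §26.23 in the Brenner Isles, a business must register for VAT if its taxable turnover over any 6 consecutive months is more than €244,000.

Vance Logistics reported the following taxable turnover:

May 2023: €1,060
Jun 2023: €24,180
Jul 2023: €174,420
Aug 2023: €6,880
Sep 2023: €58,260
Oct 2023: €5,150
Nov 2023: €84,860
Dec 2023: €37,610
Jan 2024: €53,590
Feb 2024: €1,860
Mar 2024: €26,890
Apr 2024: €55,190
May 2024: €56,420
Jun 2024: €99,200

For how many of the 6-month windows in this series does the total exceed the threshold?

May 2023–Oct 2023: €1,060 + €24,180 + €174,420 + €6,880 + €58,260 + €5,150 = €269,950 (over)
Jun 2023–Nov 2023: €24,180 + €174,420 + €6,880 + €58,260 + €5,150 + €84,860 = €353,750 (over)
Jul 2023–Dec 2023: €174,420 + €6,880 + €58,260 + €5,150 + €84,860 + €37,610 = €367,180 (over)
Aug 2023–Jan 2024: €6,880 + €58,260 + €5,150 + €84,860 + €37,610 + €53,590 = €246,350 (over)
Sep 2023–Feb 2024: €58,260 + €5,150 + €84,860 + €37,610 + €53,590 + €1,860 = €241,330 (under)
Oct 2023–Mar 2024: €5,150 + €84,860 + €37,610 + €53,590 + €1,860 + €26,890 = €209,960 (under)
Nov 2023–Apr 2024: €84,860 + €37,610 + €53,590 + €1,860 + €26,890 + €55,190 = €260,000 (over)
Dec 2023–May 2024: €37,610 + €53,590 + €1,860 + €26,890 + €55,190 + €56,420 = €231,560 (under)
Jan 2024–Jun 2024: €53,590 + €1,860 + €26,890 + €55,190 + €56,420 + €99,200 = €293,150 (over)
6 windows exceed the threshold.

6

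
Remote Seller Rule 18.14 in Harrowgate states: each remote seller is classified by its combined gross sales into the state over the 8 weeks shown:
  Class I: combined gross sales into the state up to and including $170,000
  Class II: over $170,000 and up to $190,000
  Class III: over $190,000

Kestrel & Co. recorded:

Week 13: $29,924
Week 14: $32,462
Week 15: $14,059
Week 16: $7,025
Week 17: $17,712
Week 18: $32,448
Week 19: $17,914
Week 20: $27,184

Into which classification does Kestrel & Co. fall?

Class II

Combined gross sales into the state: $29,924 + $32,462 + $14,059 + $7,025 + $17,712 + $32,448 + $17,914 + $27,184 = $178,728.
$170,000 < $178,728 ≤ $190,000, so Class II applies.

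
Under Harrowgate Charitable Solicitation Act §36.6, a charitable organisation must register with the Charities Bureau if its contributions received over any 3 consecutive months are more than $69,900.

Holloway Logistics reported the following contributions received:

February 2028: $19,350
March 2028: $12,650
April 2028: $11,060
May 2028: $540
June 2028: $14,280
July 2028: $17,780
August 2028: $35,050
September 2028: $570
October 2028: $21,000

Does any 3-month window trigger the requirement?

No

February 2028–April 2028: $19,350 + $12,650 + $11,060 = $43,060 (under)
March 2028–May 2028: $12,650 + $11,060 + $540 = $24,250 (under)
April 2028–June 2028: $11,060 + $540 + $14,280 = $25,880 (under)
May 2028–July 2028: $540 + $14,280 + $17,780 = $32,600 (under)
June 2028–August 2028: $14,280 + $17,780 + $35,050 = $67,110 (under)
July 2028–September 2028: $17,780 + $35,050 + $570 = $53,400 (under)
August 2028–October 2028: $35,050 + $570 + $21,000 = $56,620 (under)
No window exceeds $69,900.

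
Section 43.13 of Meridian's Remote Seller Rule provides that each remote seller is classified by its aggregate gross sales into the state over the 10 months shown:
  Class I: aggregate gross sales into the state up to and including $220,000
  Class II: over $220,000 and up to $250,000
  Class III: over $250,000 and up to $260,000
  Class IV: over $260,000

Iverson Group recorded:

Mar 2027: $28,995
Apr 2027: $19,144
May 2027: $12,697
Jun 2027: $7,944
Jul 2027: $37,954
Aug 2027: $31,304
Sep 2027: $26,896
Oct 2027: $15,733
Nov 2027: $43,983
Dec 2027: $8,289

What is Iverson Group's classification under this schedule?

Aggregate gross sales into the state: $28,995 + $19,144 + $12,697 + $7,944 + $37,954 + $31,304 + $26,896 + $15,733 + $43,983 + $8,289 = $232,939.
$220,000 < $232,939 ≤ $250,000, so Class II applies.

Class II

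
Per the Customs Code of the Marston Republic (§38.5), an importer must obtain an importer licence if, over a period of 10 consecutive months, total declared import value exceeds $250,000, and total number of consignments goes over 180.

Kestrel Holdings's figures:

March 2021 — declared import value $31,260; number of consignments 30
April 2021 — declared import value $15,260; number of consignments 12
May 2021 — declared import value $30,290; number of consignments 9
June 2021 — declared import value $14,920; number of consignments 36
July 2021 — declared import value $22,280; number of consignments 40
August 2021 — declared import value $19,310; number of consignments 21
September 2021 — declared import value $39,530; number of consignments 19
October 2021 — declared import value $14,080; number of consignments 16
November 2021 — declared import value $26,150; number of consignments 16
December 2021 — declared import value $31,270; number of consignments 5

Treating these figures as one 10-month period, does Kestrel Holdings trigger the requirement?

Total declared import value: $31,260 + $15,260 + $30,290 + $14,920 + $22,280 + $19,310 + $39,530 + $14,080 + $26,150 + $31,270 = $244,350 (≤ $250,000).
Total number of consignments: 30 + 12 + 9 + 36 + 40 + 21 + 19 + 16 + 16 + 5 = 204 (> 180).
The test is 'and': the rule requires both, and at least one is not exceeded.

No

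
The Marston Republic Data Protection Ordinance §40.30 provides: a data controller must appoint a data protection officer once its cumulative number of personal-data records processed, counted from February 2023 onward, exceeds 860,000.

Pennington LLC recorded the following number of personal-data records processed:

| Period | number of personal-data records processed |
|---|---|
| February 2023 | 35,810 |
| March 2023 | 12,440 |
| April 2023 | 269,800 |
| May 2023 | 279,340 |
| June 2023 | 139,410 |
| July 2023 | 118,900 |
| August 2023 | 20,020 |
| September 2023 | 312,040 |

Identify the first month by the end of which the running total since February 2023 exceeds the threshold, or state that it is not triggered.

August 2023

Through February 2023: 35,810
Through March 2023: 48,250
Through April 2023: 318,050
Through May 2023: 597,390
Through June 2023: 736,800
Through July 2023: 855,700
Through August 2023: 875,720 ← exceeds threshold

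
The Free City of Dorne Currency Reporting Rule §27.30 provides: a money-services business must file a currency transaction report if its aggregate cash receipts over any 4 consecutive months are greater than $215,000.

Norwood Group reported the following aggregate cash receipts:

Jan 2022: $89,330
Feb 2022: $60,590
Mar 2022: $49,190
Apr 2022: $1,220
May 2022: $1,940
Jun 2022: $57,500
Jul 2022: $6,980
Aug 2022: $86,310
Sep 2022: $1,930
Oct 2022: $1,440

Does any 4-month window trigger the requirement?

No

Jan 2022–Apr 2022: $89,330 + $60,590 + $49,190 + $1,220 = $200,330 (under)
Feb 2022–May 2022: $60,590 + $49,190 + $1,220 + $1,940 = $112,940 (under)
Mar 2022–Jun 2022: $49,190 + $1,220 + $1,940 + $57,500 = $109,850 (under)
Apr 2022–Jul 2022: $1,220 + $1,940 + $57,500 + $6,980 = $67,640 (under)
May 2022–Aug 2022: $1,940 + $57,500 + $6,980 + $86,310 = $152,730 (under)
Jun 2022–Sep 2022: $57,500 + $6,980 + $86,310 + $1,930 = $152,720 (under)
Jul 2022–Oct 2022: $6,980 + $86,310 + $1,930 + $1,440 = $96,660 (under)
No window exceeds $215,000.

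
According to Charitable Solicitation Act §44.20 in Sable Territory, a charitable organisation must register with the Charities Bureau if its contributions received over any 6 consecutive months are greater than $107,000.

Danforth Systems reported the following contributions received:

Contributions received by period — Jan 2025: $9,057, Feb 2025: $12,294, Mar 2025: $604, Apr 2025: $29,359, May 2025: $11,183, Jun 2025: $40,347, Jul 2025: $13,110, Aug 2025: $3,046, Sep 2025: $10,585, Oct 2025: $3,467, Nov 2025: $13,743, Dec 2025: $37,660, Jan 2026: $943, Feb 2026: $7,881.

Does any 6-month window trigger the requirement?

Yes

Jan 2025–Jun 2025: $9,057 + $12,294 + $604 + $29,359 + $11,183 + $40,347 = $102,844 (under)
Feb 2025–Jul 2025: $12,294 + $604 + $29,359 + $11,183 + $40,347 + $13,110 = $106,897 (under)
Mar 2025–Aug 2025: $604 + $29,359 + $11,183 + $40,347 + $13,110 + $3,046 = $97,649 (under)
Apr 2025–Sep 2025: $29,359 + $11,183 + $40,347 + $13,110 + $3,046 + $10,585 = $107,630 (over)
May 2025–Oct 2025: $11,183 + $40,347 + $13,110 + $3,046 + $10,585 + $3,467 = $81,738 (under)
Jun 2025–Nov 2025: $40,347 + $13,110 + $3,046 + $10,585 + $3,467 + $13,743 = $84,298 (under)
Jul 2025–Dec 2025: $13,110 + $3,046 + $10,585 + $3,467 + $13,743 + $37,660 = $81,611 (under)
Aug 2025–Jan 2026: $3,046 + $10,585 + $3,467 + $13,743 + $37,660 + $943 = $69,444 (under)
Sep 2025–Feb 2026: $10,585 + $3,467 + $13,743 + $37,660 + $943 + $7,881 = $74,279 (under)
At least one window exceeds $107,000.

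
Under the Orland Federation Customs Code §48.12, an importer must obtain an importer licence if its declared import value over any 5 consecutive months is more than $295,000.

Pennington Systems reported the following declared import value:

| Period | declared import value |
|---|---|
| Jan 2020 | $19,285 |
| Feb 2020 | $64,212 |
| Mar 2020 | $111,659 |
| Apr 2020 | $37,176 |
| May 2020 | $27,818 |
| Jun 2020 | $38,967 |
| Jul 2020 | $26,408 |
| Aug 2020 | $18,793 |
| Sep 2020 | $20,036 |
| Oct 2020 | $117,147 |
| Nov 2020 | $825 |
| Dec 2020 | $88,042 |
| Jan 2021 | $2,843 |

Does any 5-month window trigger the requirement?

Jan 2020–May 2020: $19,285 + $64,212 + $111,659 + $37,176 + $27,818 = $260,150 (under)
Feb 2020–Jun 2020: $64,212 + $111,659 + $37,176 + $27,818 + $38,967 = $279,832 (under)
Mar 2020–Jul 2020: $111,659 + $37,176 + $27,818 + $38,967 + $26,408 = $242,028 (under)
Apr 2020–Aug 2020: $37,176 + $27,818 + $38,967 + $26,408 + $18,793 = $149,162 (under)
May 2020–Sep 2020: $27,818 + $38,967 + $26,408 + $18,793 + $20,036 = $132,022 (under)
Jun 2020–Oct 2020: $38,967 + $26,408 + $18,793 + $20,036 + $117,147 = $221,351 (under)
Jul 2020–Nov 2020: $26,408 + $18,793 + $20,036 + $117,147 + $825 = $183,209 (under)
Aug 2020–Dec 2020: $18,793 + $20,036 + $117,147 + $825 + $88,042 = $244,843 (under)
Sep 2020–Jan 2021: $20,036 + $117,147 + $825 + $88,042 + $2,843 = $228,893 (under)
No window exceeds $295,000.

No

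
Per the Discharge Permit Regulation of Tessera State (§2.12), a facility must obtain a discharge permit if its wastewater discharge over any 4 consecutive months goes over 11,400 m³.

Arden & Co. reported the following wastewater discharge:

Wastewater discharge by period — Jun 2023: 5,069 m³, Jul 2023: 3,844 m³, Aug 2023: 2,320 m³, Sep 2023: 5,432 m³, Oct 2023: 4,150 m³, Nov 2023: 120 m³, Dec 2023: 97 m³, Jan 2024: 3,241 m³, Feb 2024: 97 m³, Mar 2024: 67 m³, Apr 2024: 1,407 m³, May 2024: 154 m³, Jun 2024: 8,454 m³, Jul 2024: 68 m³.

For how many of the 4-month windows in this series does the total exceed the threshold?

3

Jun 2023–Sep 2023: 5,069 m³ + 3,844 m³ + 2,320 m³ + 5,432 m³ = 16,665 m³ (over)
Jul 2023–Oct 2023: 3,844 m³ + 2,320 m³ + 5,432 m³ + 4,150 m³ = 15,746 m³ (over)
Aug 2023–Nov 2023: 2,320 m³ + 5,432 m³ + 4,150 m³ + 120 m³ = 12,022 m³ (over)
Sep 2023–Dec 2023: 5,432 m³ + 4,150 m³ + 120 m³ + 97 m³ = 9,799 m³ (under)
Oct 2023–Jan 2024: 4,150 m³ + 120 m³ + 97 m³ + 3,241 m³ = 7,608 m³ (under)
Nov 2023–Feb 2024: 120 m³ + 97 m³ + 3,241 m³ + 97 m³ = 3,555 m³ (under)
Dec 2023–Mar 2024: 97 m³ + 3,241 m³ + 97 m³ + 67 m³ = 3,502 m³ (under)
Jan 2024–Apr 2024: 3,241 m³ + 97 m³ + 67 m³ + 1,407 m³ = 4,812 m³ (under)
Feb 2024–May 2024: 97 m³ + 67 m³ + 1,407 m³ + 154 m³ = 1,725 m³ (under)
Mar 2024–Jun 2024: 67 m³ + 1,407 m³ + 154 m³ + 8,454 m³ = 10,082 m³ (under)
Apr 2024–Jul 2024: 1,407 m³ + 154 m³ + 8,454 m³ + 68 m³ = 10,083 m³ (under)
3 windows exceed the threshold.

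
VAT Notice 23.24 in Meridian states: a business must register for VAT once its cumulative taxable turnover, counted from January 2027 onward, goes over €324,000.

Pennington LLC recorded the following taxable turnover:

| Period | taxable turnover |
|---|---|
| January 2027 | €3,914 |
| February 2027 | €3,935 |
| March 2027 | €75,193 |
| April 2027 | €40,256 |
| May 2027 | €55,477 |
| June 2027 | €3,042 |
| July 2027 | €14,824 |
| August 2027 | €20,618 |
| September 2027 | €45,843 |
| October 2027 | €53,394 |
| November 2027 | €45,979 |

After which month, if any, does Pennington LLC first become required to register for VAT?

Through January 2027: €3,914
Through February 2027: €7,849
Through March 2027: €83,042
Through April 2027: €123,298
Through May 2027: €178,775
Through June 2027: €181,817
Through July 2027: €196,641
Through August 2027: €217,259
Through September 2027: €263,102
Through October 2027: €316,496
Through November 2027: €362,475 ← exceeds threshold

November 2027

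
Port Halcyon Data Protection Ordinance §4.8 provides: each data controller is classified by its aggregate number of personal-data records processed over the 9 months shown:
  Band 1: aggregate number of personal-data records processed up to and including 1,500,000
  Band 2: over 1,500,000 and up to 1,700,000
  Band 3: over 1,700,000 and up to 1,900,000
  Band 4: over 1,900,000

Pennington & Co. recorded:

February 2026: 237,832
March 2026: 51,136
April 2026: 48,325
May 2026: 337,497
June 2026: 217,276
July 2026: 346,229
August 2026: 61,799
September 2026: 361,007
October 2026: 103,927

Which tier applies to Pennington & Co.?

Aggregate number of personal-data records processed: 237,832 + 51,136 + 48,325 + 337,497 + 217,276 + 346,229 + 61,799 + 361,007 + 103,927 = 1,765,028.
1,700,000 < 1,765,028 ≤ 1,900,000, so Band 3 applies.

Band 3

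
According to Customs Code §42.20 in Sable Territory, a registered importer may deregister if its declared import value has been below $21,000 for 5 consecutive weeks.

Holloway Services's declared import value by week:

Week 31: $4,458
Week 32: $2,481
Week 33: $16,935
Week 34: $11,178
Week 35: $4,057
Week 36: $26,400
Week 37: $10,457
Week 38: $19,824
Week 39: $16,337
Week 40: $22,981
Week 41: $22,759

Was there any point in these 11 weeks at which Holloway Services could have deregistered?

Weeks below $21,000: Week 31, Week 32, Week 33, Week 34, Week 35, Week 37, Week 38, Week 39.
Longest run of consecutive weeks below the threshold: 5.
5 ≥ 5, so Holloway Services became eligible.

Yes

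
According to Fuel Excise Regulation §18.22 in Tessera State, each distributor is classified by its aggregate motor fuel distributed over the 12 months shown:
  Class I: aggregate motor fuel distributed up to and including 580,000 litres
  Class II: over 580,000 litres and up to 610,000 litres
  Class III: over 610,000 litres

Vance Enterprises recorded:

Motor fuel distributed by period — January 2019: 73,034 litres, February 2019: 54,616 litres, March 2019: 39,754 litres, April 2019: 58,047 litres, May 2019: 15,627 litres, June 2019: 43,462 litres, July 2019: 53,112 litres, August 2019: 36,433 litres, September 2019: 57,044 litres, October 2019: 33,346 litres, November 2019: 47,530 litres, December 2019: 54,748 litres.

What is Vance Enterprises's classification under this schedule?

Aggregate motor fuel distributed: 73,034 litres + 54,616 litres + 39,754 litres + 58,047 litres + 15,627 litres + 43,462 litres + 53,112 litres + 36,433 litres + 57,044 litres + 33,346 litres + 47,530 litres + 54,748 litres = 566,753 litres.
566,753 litres ≤ 580,000 litres, so Class I applies.

Class I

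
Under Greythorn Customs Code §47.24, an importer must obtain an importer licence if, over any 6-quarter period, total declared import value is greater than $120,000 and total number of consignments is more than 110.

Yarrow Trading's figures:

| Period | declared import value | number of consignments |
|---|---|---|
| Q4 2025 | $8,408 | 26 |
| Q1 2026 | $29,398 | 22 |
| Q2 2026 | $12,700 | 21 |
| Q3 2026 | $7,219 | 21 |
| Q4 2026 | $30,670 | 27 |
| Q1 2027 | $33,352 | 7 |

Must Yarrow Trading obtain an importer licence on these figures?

Yes

Total declared import value: $8,408 + $29,398 + $12,700 + $7,219 + $30,670 + $33,352 = $121,747 (> $120,000).
Total number of consignments: 26 + 22 + 21 + 21 + 27 + 7 = 124 (> 110).
The test is 'and': both thresholds are exceeded.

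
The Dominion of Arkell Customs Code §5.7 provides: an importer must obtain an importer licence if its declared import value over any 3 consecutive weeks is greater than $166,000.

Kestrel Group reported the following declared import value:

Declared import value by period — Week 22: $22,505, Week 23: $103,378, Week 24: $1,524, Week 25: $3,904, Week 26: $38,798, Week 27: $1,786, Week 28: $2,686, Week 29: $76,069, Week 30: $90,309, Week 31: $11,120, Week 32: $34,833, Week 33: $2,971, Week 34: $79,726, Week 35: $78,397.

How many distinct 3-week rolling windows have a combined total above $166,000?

2

Week 22–Week 24: $22,505 + $103,378 + $1,524 = $127,407 (under)
Week 23–Week 25: $103,378 + $1,524 + $3,904 = $108,806 (under)
Week 24–Week 26: $1,524 + $3,904 + $38,798 = $44,226 (under)
Week 25–Week 27: $3,904 + $38,798 + $1,786 = $44,488 (under)
Week 26–Week 28: $38,798 + $1,786 + $2,686 = $43,270 (under)
Week 27–Week 29: $1,786 + $2,686 + $76,069 = $80,541 (under)
Week 28–Week 30: $2,686 + $76,069 + $90,309 = $169,064 (over)
Week 29–Week 31: $76,069 + $90,309 + $11,120 = $177,498 (over)
Week 30–Week 32: $90,309 + $11,120 + $34,833 = $136,262 (under)
Week 31–Week 33: $11,120 + $34,833 + $2,971 = $48,924 (under)
Week 32–Week 34: $34,833 + $2,971 + $79,726 = $117,530 (under)
Week 33–Week 35: $2,971 + $79,726 + $78,397 = $161,094 (under)
2 windows exceed the threshold.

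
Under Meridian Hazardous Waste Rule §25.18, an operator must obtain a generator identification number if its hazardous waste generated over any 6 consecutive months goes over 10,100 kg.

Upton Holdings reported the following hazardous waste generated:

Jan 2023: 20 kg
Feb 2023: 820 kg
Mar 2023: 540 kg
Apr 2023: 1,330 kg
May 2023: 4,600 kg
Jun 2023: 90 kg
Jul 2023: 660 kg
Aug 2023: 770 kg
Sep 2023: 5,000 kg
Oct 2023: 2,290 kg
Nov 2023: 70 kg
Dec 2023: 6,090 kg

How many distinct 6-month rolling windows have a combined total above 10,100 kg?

3

Jan 2023–Jun 2023: 20 kg + 820 kg + 540 kg + 1,330 kg + 4,600 kg + 90 kg = 7,400 kg (under)
Feb 2023–Jul 2023: 820 kg + 540 kg + 1,330 kg + 4,600 kg + 90 kg + 660 kg = 8,040 kg (under)
Mar 2023–Aug 2023: 540 kg + 1,330 kg + 4,600 kg + 90 kg + 660 kg + 770 kg = 7,990 kg (under)
Apr 2023–Sep 2023: 1,330 kg + 4,600 kg + 90 kg + 660 kg + 770 kg + 5,000 kg = 12,450 kg (over)
May 2023–Oct 2023: 4,600 kg + 90 kg + 660 kg + 770 kg + 5,000 kg + 2,290 kg = 13,410 kg (over)
Jun 2023–Nov 2023: 90 kg + 660 kg + 770 kg + 5,000 kg + 2,290 kg + 70 kg = 8,880 kg (under)
Jul 2023–Dec 2023: 660 kg + 770 kg + 5,000 kg + 2,290 kg + 70 kg + 6,090 kg = 14,880 kg (over)
3 windows exceed the threshold.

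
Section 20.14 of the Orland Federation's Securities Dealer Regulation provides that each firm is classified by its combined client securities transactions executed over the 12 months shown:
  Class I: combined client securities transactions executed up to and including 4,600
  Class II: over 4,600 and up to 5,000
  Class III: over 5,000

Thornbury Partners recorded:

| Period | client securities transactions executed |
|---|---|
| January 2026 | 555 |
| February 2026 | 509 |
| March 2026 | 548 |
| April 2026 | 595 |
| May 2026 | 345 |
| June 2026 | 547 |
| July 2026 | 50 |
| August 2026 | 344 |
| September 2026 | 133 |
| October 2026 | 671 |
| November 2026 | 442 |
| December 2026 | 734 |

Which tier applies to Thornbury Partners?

Combined client securities transactions executed: 555 + 509 + 548 + 595 + 345 + 547 + 50 + 344 + 133 + 671 + 442 + 734 = 5,473.
5,473 > 5,000, so Class III applies.

Class III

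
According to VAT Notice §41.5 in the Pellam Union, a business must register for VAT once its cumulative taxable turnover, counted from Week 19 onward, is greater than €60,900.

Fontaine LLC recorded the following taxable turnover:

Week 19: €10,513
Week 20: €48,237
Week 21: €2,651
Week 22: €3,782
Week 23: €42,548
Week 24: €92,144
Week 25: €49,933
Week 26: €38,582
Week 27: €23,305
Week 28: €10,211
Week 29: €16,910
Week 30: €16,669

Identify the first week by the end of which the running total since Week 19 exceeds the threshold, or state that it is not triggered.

Through Week 19: €10,513
Through Week 20: €58,750
Through Week 21: €61,401 ← exceeds threshold

Week 21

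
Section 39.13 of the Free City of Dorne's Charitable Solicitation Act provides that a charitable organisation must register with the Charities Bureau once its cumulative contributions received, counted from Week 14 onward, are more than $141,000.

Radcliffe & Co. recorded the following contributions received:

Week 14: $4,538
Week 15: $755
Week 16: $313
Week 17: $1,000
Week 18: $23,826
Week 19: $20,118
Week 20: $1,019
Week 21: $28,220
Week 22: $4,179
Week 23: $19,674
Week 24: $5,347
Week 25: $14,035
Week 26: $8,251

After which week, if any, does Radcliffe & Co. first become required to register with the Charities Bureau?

Not triggered

Through Week 14: $4,538
Through Week 15: $5,293
Through Week 16: $5,606
Through Week 17: $6,606
Through Week 18: $30,432
Through Week 19: $50,550
Through Week 20: $51,569
Through Week 21: $79,789
Through Week 22: $83,968
Through Week 23: $103,642
Through Week 24: $108,989
Through Week 25: $123,024
Through Week 26: $131,275
Final cumulative total $131,275 ≤ $141,000; the threshold is never exceeded.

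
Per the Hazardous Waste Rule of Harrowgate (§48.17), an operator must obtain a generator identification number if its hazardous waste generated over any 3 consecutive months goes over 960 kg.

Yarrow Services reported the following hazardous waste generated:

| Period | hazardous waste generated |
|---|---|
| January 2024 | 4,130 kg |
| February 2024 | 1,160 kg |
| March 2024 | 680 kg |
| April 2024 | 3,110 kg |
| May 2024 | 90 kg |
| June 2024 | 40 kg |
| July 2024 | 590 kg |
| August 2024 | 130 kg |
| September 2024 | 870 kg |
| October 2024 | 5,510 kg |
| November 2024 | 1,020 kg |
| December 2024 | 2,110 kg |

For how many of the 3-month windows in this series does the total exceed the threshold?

January 2024–March 2024: 4,130 kg + 1,160 kg + 680 kg = 5,970 kg (over)
February 2024–April 2024: 1,160 kg + 680 kg + 3,110 kg = 4,950 kg (over)
March 2024–May 2024: 680 kg + 3,110 kg + 90 kg = 3,880 kg (over)
April 2024–June 2024: 3,110 kg + 90 kg + 40 kg = 3,240 kg (over)
May 2024–July 2024: 90 kg + 40 kg + 590 kg = 720 kg (under)
June 2024–August 2024: 40 kg + 590 kg + 130 kg = 760 kg (under)
July 2024–September 2024: 590 kg + 130 kg + 870 kg = 1,590 kg (over)
August 2024–October 2024: 130 kg + 870 kg + 5,510 kg = 6,510 kg (over)
September 2024–November 2024: 870 kg + 5,510 kg + 1,020 kg = 7,400 kg (over)
October 2024–December 2024: 5,510 kg + 1,020 kg + 2,110 kg = 8,640 kg (over)
8 windows exceed the threshold.

8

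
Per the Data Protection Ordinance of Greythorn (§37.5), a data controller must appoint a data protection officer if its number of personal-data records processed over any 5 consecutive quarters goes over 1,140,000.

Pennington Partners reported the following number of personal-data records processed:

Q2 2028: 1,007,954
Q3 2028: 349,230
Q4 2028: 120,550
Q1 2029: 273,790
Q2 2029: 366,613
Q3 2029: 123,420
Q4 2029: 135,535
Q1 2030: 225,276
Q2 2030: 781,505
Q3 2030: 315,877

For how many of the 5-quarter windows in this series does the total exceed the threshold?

4

Q2 2028–Q2 2029: 1,007,954 + 349,230 + 120,550 + 273,790 + 366,613 = 2,118,137 (over)
Q3 2028–Q3 2029: 349,230 + 120,550 + 273,790 + 366,613 + 123,420 = 1,233,603 (over)
Q4 2028–Q4 2029: 120,550 + 273,790 + 366,613 + 123,420 + 135,535 = 1,019,908 (under)
Q1 2029–Q1 2030: 273,790 + 366,613 + 123,420 + 135,535 + 225,276 = 1,124,634 (under)
Q2 2029–Q2 2030: 366,613 + 123,420 + 135,535 + 225,276 + 781,505 = 1,632,349 (over)
Q3 2029–Q3 2030: 123,420 + 135,535 + 225,276 + 781,505 + 315,877 = 1,581,613 (over)
4 windows exceed the threshold.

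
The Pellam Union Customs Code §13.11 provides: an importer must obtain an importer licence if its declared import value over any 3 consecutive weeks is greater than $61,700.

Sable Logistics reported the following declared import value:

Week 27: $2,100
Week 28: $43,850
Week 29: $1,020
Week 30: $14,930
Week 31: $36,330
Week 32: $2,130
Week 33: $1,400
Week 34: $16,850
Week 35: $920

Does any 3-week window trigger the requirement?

Week 27–Week 29: $2,100 + $43,850 + $1,020 = $46,970 (under)
Week 28–Week 30: $43,850 + $1,020 + $14,930 = $59,800 (under)
Week 29–Week 31: $1,020 + $14,930 + $36,330 = $52,280 (under)
Week 30–Week 32: $14,930 + $36,330 + $2,130 = $53,390 (under)
Week 31–Week 33: $36,330 + $2,130 + $1,400 = $39,860 (under)
Week 32–Week 34: $2,130 + $1,400 + $16,850 = $20,380 (under)
Week 33–Week 35: $1,400 + $16,850 + $920 = $19,170 (under)
No window exceeds $61,700.

No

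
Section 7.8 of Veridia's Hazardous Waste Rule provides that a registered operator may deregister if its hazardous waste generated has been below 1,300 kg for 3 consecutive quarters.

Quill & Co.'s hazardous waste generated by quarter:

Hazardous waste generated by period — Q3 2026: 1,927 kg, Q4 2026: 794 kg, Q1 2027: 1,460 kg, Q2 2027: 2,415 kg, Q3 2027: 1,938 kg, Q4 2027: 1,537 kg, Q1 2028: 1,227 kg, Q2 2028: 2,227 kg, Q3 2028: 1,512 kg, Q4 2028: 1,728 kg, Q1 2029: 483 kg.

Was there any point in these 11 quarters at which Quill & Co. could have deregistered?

No

Quarters below 1,300 kg: Q4 2026, Q1 2028, Q1 2029.
Longest run of consecutive quarters below the threshold: 1.
1 < 3, so Quill & Co. never became eligible.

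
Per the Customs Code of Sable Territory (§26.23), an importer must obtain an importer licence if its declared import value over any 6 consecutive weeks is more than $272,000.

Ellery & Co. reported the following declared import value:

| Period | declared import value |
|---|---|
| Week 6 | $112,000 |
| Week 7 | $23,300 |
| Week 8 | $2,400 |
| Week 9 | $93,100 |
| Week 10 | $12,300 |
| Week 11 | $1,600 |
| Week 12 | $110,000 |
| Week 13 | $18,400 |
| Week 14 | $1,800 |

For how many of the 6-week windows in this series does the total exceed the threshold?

Week 6–Week 11: $112,000 + $23,300 + $2,400 + $93,100 + $12,300 + $1,600 = $244,700 (under)
Week 7–Week 12: $23,300 + $2,400 + $93,100 + $12,300 + $1,600 + $110,000 = $242,700 (under)
Week 8–Week 13: $2,400 + $93,100 + $12,300 + $1,600 + $110,000 + $18,400 = $237,800 (under)
Week 9–Week 14: $93,100 + $12,300 + $1,600 + $110,000 + $18,400 + $1,800 = $237,200 (under)
0 windows exceed the threshold.

0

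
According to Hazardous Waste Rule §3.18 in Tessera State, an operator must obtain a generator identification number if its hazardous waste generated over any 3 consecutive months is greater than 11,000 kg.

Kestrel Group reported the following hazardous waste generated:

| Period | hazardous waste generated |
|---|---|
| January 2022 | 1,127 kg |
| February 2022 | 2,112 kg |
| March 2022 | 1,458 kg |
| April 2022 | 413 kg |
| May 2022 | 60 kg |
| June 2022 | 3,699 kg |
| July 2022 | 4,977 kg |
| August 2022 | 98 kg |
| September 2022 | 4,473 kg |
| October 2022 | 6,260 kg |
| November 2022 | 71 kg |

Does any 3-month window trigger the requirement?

January 2022–March 2022: 1,127 kg + 2,112 kg + 1,458 kg = 4,697 kg (under)
February 2022–April 2022: 2,112 kg + 1,458 kg + 413 kg = 3,983 kg (under)
March 2022–May 2022: 1,458 kg + 413 kg + 60 kg = 1,931 kg (under)
April 2022–June 2022: 413 kg + 60 kg + 3,699 kg = 4,172 kg (under)
May 2022–July 2022: 60 kg + 3,699 kg + 4,977 kg = 8,736 kg (under)
June 2022–August 2022: 3,699 kg + 4,977 kg + 98 kg = 8,774 kg (under)
July 2022–September 2022: 4,977 kg + 98 kg + 4,473 kg = 9,548 kg (under)
August 2022–October 2022: 98 kg + 4,473 kg + 6,260 kg = 10,831 kg (under)
September 2022–November 2022: 4,473 kg + 6,260 kg + 71 kg = 10,804 kg (under)
No window exceeds 11,000 kg.

No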